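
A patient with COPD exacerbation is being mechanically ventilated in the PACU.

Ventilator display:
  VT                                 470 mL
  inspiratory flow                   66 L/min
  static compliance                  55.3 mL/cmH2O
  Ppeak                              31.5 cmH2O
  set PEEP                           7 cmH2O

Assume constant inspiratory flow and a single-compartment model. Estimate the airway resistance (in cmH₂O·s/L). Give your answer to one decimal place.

14.5

Flow: 66 L/min ÷ 60 = 1.1 L/s.
Equation of motion (constant flow): PIP = Vt/C + R·V̇ + PEEP.
R·V̇ = PIP − Vt/C − PEEP = 31.5 − 470/55.3 − 7 = 31.5 − 8.499 − 7 = 16.001 cmH2O.
R = 16.001 / 1.1 = 14.546 cmH2O·s/L.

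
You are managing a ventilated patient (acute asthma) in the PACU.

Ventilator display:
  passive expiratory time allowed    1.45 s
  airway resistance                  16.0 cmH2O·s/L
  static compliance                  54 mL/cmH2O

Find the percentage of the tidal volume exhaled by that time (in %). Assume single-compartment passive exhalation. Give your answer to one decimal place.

τ = R × C = 16.0 × 54 mL/cmH2O = 16.0 × 0.054 L/cmH2O = 0.864 s.
Passive exhalation: V(t)/V₀ = e^(−t/τ) = e^(−1.45/0.864) = 0.1867.
Fraction exhaled = 1 − 0.1867 = 0.8133 → 81.33%.

81.3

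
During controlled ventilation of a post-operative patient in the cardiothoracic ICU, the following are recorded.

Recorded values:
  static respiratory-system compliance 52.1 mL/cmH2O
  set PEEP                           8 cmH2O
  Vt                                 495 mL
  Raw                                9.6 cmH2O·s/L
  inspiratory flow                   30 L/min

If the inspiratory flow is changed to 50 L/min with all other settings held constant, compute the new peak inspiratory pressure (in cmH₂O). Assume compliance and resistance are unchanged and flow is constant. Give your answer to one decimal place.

25.5

Flow: 30 L/min ÷ 60 = 0.5 L/s.
New flow: 50 L/min ÷ 60 = 0.8333 L/s.
PIP = Vt/C + R·V̇ + PEEP (constant-flow equation of motion).
Only the resistive term changes: ΔPIP = R × ΔV̇ = 9.6 × (0.8333 − 0.5) = 9.6 × 0.3333 = 3.2 cmH2O.
Original PIP = 495/52.1 + 9.6×0.5 + 8 = 22.301 cmH2O; new PIP = 22.301 + (3.2) = 25.501 cmH2O.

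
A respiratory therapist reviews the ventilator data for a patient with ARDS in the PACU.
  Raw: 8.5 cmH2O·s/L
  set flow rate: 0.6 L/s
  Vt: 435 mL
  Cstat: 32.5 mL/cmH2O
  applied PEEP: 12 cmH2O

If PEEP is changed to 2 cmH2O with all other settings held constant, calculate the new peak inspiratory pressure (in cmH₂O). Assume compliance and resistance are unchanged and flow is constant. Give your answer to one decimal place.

20.5

PIP = Vt/C + R·V̇ + PEEP (constant-flow equation of motion).
Only the baseline term changes: ΔPIP = ΔPEEP = 2 − 12 = -10.0 cmH2O.
Original PIP = 435/32.5 + 8.5×0.6 + 12 = 30.485 cmH2O; new PIP = 30.485 + (-10.0) = 20.485 cmH2O.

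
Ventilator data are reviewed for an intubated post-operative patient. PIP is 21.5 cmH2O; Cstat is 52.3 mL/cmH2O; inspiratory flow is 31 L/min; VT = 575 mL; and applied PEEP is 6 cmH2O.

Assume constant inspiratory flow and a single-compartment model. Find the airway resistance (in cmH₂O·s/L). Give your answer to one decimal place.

Flow: 31 L/min ÷ 60 = 0.5167 L/s.
Equation of motion (constant flow): PIP = Vt/C + R·V̇ + PEEP.
R·V̇ = PIP − Vt/C − PEEP = 21.5 − 575/52.3 − 6 = 21.5 − 10.994 − 6 = 4.506 cmH2O.
R = 4.506 / 0.5167 = 8.721 cmH2O·s/L.

8.7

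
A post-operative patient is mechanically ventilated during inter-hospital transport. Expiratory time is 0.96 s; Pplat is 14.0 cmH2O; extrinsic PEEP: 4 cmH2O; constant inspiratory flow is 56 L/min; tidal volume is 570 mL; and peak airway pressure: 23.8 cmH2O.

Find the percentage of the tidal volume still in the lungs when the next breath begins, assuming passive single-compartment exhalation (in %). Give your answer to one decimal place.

20.1

Flow: 56 L/min ÷ 60 = 0.9333 L/s.
R = (PIP − Pplat)/V̇ = (23.8 − 14.0) / 0.9333 = 9.8/0.9333 = 10.5 cmH2O·s/L.
C = Vt/(Pplat − PEEP) = 570.0 / (14.0 − 4) = 570.0/10.0 = 57.0 mL/cmH2O.
τ = R × C = 10.5 × 0.057 L/cmH2O = 0.5985 s.
Fraction remaining at end-expiration = e^(−Te/τ) = e^(−0.96/0.5985) = 0.2011 → 20.11%.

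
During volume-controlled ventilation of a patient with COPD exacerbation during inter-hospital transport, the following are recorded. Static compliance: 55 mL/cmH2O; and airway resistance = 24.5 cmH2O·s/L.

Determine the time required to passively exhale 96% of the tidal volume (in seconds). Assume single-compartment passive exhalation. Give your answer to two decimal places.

4.34

τ = R × C = 24.5 × 55 mL/cmH2O = 24.5 × 0.055 L/cmH2O = 1.348 s.
Exhaled fraction f = 1 − e^(−t/τ) → t = −τ·ln(1 − f) = −1.348·ln(0.04) = 4.339 s.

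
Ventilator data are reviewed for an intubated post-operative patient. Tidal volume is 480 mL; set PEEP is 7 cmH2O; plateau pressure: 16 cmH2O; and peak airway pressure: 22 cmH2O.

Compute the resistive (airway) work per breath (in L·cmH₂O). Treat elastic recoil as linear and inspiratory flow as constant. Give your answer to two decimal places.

2.88

With constant inspiratory flow the resistive pressure is constant at PIP − Pplat = 22 − 16 = 6.0 cmH2O, so resistive work = 6.0 × 0.480 = 2.88 L·cmH2O.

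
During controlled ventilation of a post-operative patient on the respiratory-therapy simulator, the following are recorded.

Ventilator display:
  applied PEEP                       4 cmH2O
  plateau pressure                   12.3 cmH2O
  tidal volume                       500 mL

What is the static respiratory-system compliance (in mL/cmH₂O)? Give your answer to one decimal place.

60.2

Cstat = Vt / (Pplat − PEEP) = 500 / (12.3 − 4) = 500 / 8.3 = 60.241 mL/cmH2O.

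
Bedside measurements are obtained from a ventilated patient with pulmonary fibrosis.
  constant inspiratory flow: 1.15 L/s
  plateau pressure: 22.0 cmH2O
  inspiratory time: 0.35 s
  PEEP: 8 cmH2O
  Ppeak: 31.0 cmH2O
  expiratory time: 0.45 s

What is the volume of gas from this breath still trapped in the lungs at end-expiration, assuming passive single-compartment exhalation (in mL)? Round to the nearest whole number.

54

Vt = flow × Ti = 1.15 L/s × 0.35 s × 1000 mL/L = 402.5 mL.
R = (PIP − Pplat)/V̇ = (31.0 − 22.0) / 1.15 = 9.0/1.15 = 7.826 cmH2O·s/L.
C = Vt/(Pplat − PEEP) = 402.5 / (22.0 − 8) = 402.5/14.0 = 28.75 mL/cmH2O.
τ = R × C = 7.826 × 0.02875 L/cmH2O = 0.225 s.
Fraction remaining = e^(−Te/τ) = e^(−0.45/0.225) = 0.1353.
Trapped volume = 402.5 × 0.1353 = 54.458 mL.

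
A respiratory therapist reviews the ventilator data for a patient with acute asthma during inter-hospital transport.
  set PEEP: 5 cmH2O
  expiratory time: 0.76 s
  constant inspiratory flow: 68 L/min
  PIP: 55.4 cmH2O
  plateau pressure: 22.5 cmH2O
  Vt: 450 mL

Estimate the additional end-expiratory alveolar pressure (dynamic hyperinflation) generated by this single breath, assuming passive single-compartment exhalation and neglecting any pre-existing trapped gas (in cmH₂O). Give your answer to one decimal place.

Flow: 68 L/min ÷ 60 = 1.1333 L/s.
R = (PIP − Pplat)/V̇ = (55.4 − 22.5) / 1.1333 = 32.9/1.1333 = 29.03 cmH2O·s/L.
C = Vt/(Pplat − PEEP) = 450.0 / (22.5 − 5) = 450.0/17.5 = 25.714 mL/cmH2O.
τ = R × C = 29.03 × 0.02571 L/cmH2O = 0.7464 s.
Fraction remaining = e^(−Te/τ) = e^(−0.76/0.7464) = 0.3612; trapped volume = 450.0 × 0.3612 = 162.54 mL.
Additional alveolar pressure from trapping ≈ V_trapped / C = 162.54 / 25.714 = 6.321 cmH2O.

6.3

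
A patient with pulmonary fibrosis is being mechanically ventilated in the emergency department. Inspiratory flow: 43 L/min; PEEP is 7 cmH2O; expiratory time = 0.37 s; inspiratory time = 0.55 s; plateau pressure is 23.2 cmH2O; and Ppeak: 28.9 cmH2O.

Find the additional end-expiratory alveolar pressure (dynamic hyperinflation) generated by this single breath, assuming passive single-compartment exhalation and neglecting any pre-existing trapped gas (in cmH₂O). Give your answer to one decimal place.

2.4

Flow: 43 L/min ÷ 60 = 0.7167 L/s.
Vt = flow × Ti = 0.7167 L/s × 0.55 s × 1000 mL/L = 394.19 mL.
R = (PIP − Pplat)/V̇ = (28.9 − 23.2) / 0.7167 = 5.7/0.7167 = 7.953 cmH2O·s/L.
C = Vt/(Pplat − PEEP) = 394.19 / (23.2 − 7) = 394.19/16.2 = 24.333 mL/cmH2O.
τ = R × C = 7.953 × 0.02433 L/cmH2O = 0.1935 s.
Fraction remaining = e^(−Te/τ) = e^(−0.37/0.1935) = 0.1478; trapped volume = 394.19 × 0.1478 = 58.261 mL.
Additional alveolar pressure from trapping ≈ V_trapped / C = 58.261 / 24.333 = 2.394 cmH2O.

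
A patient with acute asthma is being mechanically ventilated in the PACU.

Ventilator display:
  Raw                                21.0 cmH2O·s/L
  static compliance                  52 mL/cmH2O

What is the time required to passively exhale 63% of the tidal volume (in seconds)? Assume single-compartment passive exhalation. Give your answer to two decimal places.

1.09

τ = R × C = 21.0 × 52 mL/cmH2O = 21.0 × 0.052 L/cmH2O = 1.092 s.
Exhaled fraction f = 1 − e^(−t/τ) → t = −τ·ln(1 − f) = −1.092·ln(0.37) = 1.086 s.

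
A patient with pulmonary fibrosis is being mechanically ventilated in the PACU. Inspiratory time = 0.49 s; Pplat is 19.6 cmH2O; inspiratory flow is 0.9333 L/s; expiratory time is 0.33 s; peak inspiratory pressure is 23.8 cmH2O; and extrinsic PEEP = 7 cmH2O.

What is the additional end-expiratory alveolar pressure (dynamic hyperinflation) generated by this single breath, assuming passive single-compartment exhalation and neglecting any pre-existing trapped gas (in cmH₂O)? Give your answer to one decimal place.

1.7

Vt = flow × Ti = 0.9333 L/s × 0.49 s × 1000 mL/L = 457.32 mL.
R = (PIP − Pplat)/V̇ = (23.8 − 19.6) / 0.9333 = 4.2/0.9333 = 4.5 cmH2O·s/L.
C = Vt/(Pplat − PEEP) = 457.32 / (19.6 − 7) = 457.32/12.6 = 36.295 mL/cmH2O.
τ = R × C = 4.5 × 0.0363 L/cmH2O = 0.1634 s.
Fraction remaining = e^(−Te/τ) = e^(−0.33/0.1634) = 0.1327; trapped volume = 457.32 × 0.1327 = 60.686 mL.
Additional alveolar pressure from trapping ≈ V_trapped / C = 60.686 / 36.295 = 1.672 cmH2O.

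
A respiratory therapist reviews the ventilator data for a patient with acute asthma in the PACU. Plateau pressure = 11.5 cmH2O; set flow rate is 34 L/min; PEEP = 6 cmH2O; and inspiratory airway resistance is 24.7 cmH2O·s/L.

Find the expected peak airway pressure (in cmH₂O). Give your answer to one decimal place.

Flow: 34 L/min ÷ 60 = 0.5667 L/s.
PIP = Pplat + Raw × flow = 11.5 + 24.7 × 0.5667 = 11.5 + 13.997 = 25.497 cmH2O.

25.5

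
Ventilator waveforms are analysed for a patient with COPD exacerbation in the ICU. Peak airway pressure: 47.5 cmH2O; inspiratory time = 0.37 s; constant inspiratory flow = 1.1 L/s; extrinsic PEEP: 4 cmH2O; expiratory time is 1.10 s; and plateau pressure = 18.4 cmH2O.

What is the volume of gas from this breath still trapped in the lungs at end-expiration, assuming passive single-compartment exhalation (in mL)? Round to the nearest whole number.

93

Vt = flow × Ti = 1.1 L/s × 0.37 s × 1000 mL/L = 407.0 mL.
R = (PIP − Pplat)/V̇ = (47.5 − 18.4) / 1.1 = 29.1/1.1 = 26.455 cmH2O·s/L.
C = Vt/(Pplat − PEEP) = 407.0 / (18.4 − 4) = 407.0/14.4 = 28.264 mL/cmH2O.
τ = R × C = 26.455 × 0.02826 L/cmH2O = 0.7476 s.
Fraction remaining = e^(−Te/τ) = e^(−1.10/0.7476) = 0.2296.
Trapped volume = 407.0 × 0.2296 = 93.447 mL.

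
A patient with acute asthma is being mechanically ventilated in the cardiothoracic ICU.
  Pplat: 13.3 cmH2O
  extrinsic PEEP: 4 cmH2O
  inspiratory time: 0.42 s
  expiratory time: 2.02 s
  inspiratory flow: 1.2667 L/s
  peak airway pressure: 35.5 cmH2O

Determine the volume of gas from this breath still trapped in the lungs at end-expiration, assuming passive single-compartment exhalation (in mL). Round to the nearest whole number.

71

Vt = flow × Ti = 1.2667 L/s × 0.42 s × 1000 mL/L = 532.01 mL.
R = (PIP − Pplat)/V̇ = (35.5 − 13.3) / 1.2667 = 22.2/1.2667 = 17.526 cmH2O·s/L.
C = Vt/(Pplat − PEEP) = 532.01 / (13.3 − 4) = 532.01/9.3 = 57.205 mL/cmH2O.
τ = R × C = 17.526 × 0.05721 L/cmH2O = 1.003 s.
Fraction remaining = e^(−Te/τ) = e^(−2.02/1.003) = 0.1335.
Trapped volume = 532.01 × 0.1335 = 71.023 mL.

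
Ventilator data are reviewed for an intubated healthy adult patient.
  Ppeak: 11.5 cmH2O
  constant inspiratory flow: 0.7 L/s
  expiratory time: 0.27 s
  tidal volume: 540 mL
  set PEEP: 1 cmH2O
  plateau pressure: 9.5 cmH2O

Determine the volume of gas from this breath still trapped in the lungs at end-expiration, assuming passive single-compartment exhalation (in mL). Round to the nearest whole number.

R = (PIP − Pplat)/V̇ = (11.5 − 9.5) / 0.7 = 2.0/0.7 = 2.857 cmH2O·s/L.
C = Vt/(Pplat − PEEP) = 540.0 / (9.5 − 1) = 540.0/8.5 = 63.529 mL/cmH2O.
τ = R × C = 2.857 × 0.06353 L/cmH2O = 0.1815 s.
Fraction remaining = e^(−Te/τ) = e^(−0.27/0.1815) = 0.2259.
Trapped volume = 540.0 × 0.2259 = 121.99 mL.

122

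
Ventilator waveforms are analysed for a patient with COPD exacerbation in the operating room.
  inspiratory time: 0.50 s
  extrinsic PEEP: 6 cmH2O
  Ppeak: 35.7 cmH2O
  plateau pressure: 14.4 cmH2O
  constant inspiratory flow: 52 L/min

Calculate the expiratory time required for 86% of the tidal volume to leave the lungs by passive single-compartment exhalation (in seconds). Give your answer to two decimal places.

2.49

Flow: 52 L/min ÷ 60 = 0.8667 L/s.
Vt = flow × Ti = 0.8667 L/s × 0.50 s × 1000 mL/L = 433.35 mL.
R = (PIP − Pplat)/V̇ = (35.7 − 14.4) / 0.8667 = 21.3/0.8667 = 24.576 cmH2O·s/L.
C = Vt/(Pplat − PEEP) = 433.35 / (14.4 − 6) = 433.35/8.4 = 51.589 mL/cmH2O.
τ = R × C = 24.576 × 0.05159 L/cmH2O = 1.268 s.
t = −τ·ln(1 − 0.86) = −1.268·ln(0.14) = 2.493 s.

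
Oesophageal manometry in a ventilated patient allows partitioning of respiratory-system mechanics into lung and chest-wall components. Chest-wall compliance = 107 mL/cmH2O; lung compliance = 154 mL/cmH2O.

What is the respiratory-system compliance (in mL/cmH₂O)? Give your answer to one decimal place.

Lung and chest wall are elastances in series: 1/Crs = 1/CL + 1/Ccw.
1/Crs = 1/154 + 1/107 = 0.01584.
Crs = 63.131 mL/cmH2O.

63.1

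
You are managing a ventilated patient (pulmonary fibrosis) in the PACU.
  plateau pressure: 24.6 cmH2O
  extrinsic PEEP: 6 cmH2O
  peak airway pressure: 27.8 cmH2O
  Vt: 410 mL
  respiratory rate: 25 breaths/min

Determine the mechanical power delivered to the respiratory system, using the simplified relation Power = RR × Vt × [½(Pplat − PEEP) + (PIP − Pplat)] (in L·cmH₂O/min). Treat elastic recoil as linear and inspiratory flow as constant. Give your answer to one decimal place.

128.1

Per-breath work = Vt × [½(Pplat−PEEP) + (PIP−Pplat)] = 0.410 × [0.5×18.6 + 3.2] = 0.410 × 12.5 = 5.125 L·cmH2O.
Power = 25 × 5.125 = 128.13 L·cmH2O/min.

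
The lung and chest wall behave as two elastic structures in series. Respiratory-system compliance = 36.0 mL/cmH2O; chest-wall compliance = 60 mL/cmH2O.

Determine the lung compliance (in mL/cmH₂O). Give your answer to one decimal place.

1/CL = 1/Crs − 1/Ccw.
1/CL = 1/36.0 − 1/60 = 0.01111.
CL = 90.009 mL/cmH2O.

90.0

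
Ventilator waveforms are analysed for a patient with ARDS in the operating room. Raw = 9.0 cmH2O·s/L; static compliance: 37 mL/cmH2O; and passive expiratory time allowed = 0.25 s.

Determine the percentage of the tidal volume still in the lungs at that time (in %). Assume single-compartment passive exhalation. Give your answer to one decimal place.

47.2

τ = R × C = 9.0 × 37 mL/cmH2O = 9.0 × 0.037 L/cmH2O = 0.333 s.
Passive exhalation: V(t)/V₀ = e^(−t/τ) = e^(−0.25/0.333) = 0.472.
Fraction remaining = 0.472 → 47.2%.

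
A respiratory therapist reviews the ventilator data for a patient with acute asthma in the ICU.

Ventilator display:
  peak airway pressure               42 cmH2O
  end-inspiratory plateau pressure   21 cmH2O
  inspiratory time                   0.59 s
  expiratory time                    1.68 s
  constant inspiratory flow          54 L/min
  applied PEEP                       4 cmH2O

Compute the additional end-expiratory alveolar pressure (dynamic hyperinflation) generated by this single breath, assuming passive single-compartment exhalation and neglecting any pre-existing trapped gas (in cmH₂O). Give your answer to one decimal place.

Flow: 54 L/min ÷ 60 = 0.9 L/s.
Vt = flow × Ti = 0.9 L/s × 0.59 s × 1000 mL/L = 531.0 mL.
R = (PIP − Pplat)/V̇ = (42 − 21) / 0.9 = 21.0/0.9 = 23.333 cmH2O·s/L.
C = Vt/(Pplat − PEEP) = 531.0 / (21 − 4) = 531.0/17.0 = 31.235 mL/cmH2O.
τ = R × C = 23.333 × 0.03124 L/cmH2O = 0.7289 s.
Fraction remaining = e^(−Te/τ) = e^(−1.68/0.7289) = 0.09977; trapped volume = 531.0 × 0.09977 = 52.978 mL.
Additional alveolar pressure from trapping ≈ V_trapped / C = 52.978 / 31.235 = 1.696 cmH2O.

1.7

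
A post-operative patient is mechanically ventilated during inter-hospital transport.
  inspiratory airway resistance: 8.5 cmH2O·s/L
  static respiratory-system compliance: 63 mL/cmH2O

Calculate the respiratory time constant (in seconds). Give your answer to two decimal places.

τ = R × C = 8.5 × 63 mL/cmH2O = 8.5 × 0.063 L/cmH2O = 0.5355 s.

0.54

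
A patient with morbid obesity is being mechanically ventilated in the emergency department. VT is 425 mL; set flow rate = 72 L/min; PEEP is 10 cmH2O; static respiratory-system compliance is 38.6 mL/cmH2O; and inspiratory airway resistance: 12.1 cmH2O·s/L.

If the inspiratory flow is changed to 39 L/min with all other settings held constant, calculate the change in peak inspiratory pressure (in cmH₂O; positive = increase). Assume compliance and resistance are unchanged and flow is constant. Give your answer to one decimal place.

Flow: 72 L/min ÷ 60 = 1.2 L/s.
New flow: 39 L/min ÷ 60 = 0.65 L/s.
PIP = Vt/C + R·V̇ + PEEP (constant-flow equation of motion).
Only the resistive term changes: ΔPIP = R × ΔV̇ = 12.1 × (0.65 − 1.2) = 12.1 × -0.55 = -6.655 cmH2O.

-6.7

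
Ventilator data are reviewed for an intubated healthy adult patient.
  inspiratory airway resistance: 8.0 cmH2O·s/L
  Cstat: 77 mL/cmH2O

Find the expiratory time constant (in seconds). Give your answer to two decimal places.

0.62

τ = R × C = 8.0 × 77 mL/cmH2O = 8.0 × 0.077 L/cmH2O = 0.616 s.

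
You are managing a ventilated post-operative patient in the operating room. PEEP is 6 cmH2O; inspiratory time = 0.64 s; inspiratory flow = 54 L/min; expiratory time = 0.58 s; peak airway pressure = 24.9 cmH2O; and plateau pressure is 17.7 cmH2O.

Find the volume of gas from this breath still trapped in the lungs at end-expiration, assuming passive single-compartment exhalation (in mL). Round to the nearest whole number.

Flow: 54 L/min ÷ 60 = 0.9 L/s.
Vt = flow × Ti = 0.9 L/s × 0.64 s × 1000 mL/L = 576.0 mL.
R = (PIP − Pplat)/V̇ = (24.9 − 17.7) / 0.9 = 7.2/0.9 = 8.0 cmH2O·s/L.
C = Vt/(Pplat − PEEP) = 576.0 / (17.7 − 6) = 576.0/11.7 = 49.231 mL/cmH2O.
τ = R × C = 8.0 × 0.04923 L/cmH2O = 0.3938 s.
Fraction remaining = e^(−Te/τ) = e^(−0.58/0.3938) = 0.2293.
Trapped volume = 576.0 × 0.2293 = 132.08 mL.

132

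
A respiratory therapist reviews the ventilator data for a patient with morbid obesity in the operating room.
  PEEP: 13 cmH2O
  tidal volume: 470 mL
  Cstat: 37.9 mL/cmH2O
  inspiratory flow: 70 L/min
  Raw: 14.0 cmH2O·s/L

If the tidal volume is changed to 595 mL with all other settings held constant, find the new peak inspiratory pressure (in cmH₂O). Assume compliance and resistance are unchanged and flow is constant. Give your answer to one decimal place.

45.0

Flow: 70 L/min ÷ 60 = 1.1667 L/s.
PIP = Vt/C + R·V̇ + PEEP (constant-flow equation of motion).
Only the elastic term changes: ΔPIP = ΔVt / C = (595 − 470) / 37.9 = 3.298 cmH2O.
Original PIP = 470/37.9 + 14.0×1.1667 + 13 = 41.735 cmH2O; new PIP = 41.735 + (3.298) = 45.033 cmH2O.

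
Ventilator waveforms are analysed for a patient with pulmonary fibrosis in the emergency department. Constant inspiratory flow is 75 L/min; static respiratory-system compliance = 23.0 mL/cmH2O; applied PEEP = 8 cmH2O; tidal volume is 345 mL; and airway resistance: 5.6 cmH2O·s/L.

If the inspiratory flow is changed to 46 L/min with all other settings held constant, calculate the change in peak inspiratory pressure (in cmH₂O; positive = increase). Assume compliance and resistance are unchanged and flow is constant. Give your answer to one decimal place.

Flow: 75 L/min ÷ 60 = 1.25 L/s.
New flow: 46 L/min ÷ 60 = 0.7667 L/s.
PIP = Vt/C + R·V̇ + PEEP (constant-flow equation of motion).
Only the resistive term changes: ΔPIP = R × ΔV̇ = 5.6 × (0.7667 − 1.25) = 5.6 × -0.4833 = -2.706 cmH2O.

-2.7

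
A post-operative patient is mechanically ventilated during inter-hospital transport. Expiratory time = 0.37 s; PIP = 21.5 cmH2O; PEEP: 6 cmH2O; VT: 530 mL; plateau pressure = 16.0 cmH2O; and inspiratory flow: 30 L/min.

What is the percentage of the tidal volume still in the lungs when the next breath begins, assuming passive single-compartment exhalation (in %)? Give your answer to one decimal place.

53.0

Flow: 30 L/min ÷ 60 = 0.5 L/s.
R = (PIP − Pplat)/V̇ = (21.5 − 16.0) / 0.5 = 5.5/0.5 = 11.0 cmH2O·s/L.
C = Vt/(Pplat − PEEP) = 530.0 / (16.0 − 6) = 530.0/10.0 = 53.0 mL/cmH2O.
τ = R × C = 11.0 × 0.053 L/cmH2O = 0.583 s.
Fraction remaining at end-expiration = e^(−Te/τ) = e^(−0.37/0.583) = 0.5301 → 53.01%.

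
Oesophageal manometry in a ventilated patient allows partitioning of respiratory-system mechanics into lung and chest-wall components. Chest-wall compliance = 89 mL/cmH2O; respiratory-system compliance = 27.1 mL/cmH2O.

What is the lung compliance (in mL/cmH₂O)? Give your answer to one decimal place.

1/CL = 1/Crs − 1/Ccw.
1/CL = 1/27.1 − 1/89 = 0.02566.
CL = 38.971 mL/cmH2O.

39.0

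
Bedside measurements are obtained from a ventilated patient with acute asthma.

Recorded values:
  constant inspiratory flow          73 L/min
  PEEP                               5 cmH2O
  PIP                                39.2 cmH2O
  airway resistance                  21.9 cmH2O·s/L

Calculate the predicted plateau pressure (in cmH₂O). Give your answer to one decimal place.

Flow: 73 L/min ÷ 60 = 1.2167 L/s.
Pplat = PIP − Raw × flow = 39.2 − 21.9 × 1.2167 = 39.2 − 26.646 = 12.554 cmH2O.

12.6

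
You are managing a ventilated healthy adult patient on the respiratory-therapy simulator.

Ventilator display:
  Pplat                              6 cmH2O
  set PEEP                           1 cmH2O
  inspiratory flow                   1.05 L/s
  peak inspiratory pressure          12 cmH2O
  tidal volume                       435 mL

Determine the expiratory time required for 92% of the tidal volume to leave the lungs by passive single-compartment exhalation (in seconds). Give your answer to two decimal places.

R = (PIP − Pplat)/V̇ = (12 − 6) / 1.05 = 6.0/1.05 = 5.714 cmH2O·s/L.
C = Vt/(Pplat − PEEP) = 435.0 / (6 − 1) = 435.0/5.0 = 87.0 mL/cmH2O.
τ = R × C = 5.714 × 0.087 L/cmH2O = 0.4971 s.
t = −τ·ln(1 − 0.92) = −0.4971·ln(0.08) = 1.256 s.

1.26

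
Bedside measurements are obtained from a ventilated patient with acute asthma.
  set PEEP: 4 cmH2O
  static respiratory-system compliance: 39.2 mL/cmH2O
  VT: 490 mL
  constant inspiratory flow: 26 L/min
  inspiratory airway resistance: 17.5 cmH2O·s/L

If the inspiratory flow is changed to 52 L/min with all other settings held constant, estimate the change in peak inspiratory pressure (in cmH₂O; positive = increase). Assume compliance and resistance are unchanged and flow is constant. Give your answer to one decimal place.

Flow: 26 L/min ÷ 60 = 0.4333 L/s.
New flow: 52 L/min ÷ 60 = 0.8667 L/s.
PIP = Vt/C + R·V̇ + PEEP (constant-flow equation of motion).
Only the resistive term changes: ΔPIP = R × ΔV̇ = 17.5 × (0.8667 − 0.4333) = 17.5 × 0.4334 = 7.585 cmH2O.

7.6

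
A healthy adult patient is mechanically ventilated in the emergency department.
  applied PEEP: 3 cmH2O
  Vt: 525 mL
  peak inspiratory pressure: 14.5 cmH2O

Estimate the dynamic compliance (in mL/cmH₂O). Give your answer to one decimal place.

Dynamic compliance = Vt / (PIP − PEEP) = 525 / (14.5 − 3) = 525 / 11.5 = 45.652 mL/cmH2O.

45.7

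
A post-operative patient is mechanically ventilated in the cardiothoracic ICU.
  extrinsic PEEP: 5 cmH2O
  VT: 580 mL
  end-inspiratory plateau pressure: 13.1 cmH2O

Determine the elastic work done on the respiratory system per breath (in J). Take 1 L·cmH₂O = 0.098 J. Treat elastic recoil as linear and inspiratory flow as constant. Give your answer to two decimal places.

0.23

Elastic work ≈ ½ × (Pplat − PEEP) × Vt = 0.5 × (13.1 − 5) × 0.580 L = 0.5 × 8.1 × 0.580 = 2.349 L·cmH2O.
× 0.098 J/(L·cmH2O) → 0.2302 J.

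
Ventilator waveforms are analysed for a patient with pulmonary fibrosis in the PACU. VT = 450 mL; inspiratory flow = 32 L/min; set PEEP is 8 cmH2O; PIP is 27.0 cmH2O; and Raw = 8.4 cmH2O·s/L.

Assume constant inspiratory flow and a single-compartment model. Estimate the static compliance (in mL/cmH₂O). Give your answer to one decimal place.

Flow: 32 L/min ÷ 60 = 0.5333 L/s.
Equation of motion (constant flow): PIP = Vt/C + R·V̇ + PEEP.
Vt/C = PIP − R·V̇ − PEEP = 27.0 − 8.4×0.5333 − 8 = 27.0 − 4.48 − 8 = 14.52 cmH2O.
C = Vt / 14.52 = 450 / 14.52 = 30.992 mL/cmH2O.

31.0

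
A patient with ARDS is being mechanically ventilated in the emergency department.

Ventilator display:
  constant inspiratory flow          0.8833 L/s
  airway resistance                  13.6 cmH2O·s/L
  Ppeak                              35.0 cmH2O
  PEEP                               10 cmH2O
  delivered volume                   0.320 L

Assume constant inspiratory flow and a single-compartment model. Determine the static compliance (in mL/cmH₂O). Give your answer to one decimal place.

24.6

Equation of motion (constant flow): PIP = Vt/C + R·V̇ + PEEP.
Vt/C = PIP − R·V̇ − PEEP = 35.0 − 13.6×0.8833 − 10 = 35.0 − 12.013 − 10 = 12.987 cmH2O.
C = Vt / 12.987 = 320 / 12.987 = 24.64 mL/cmH2O.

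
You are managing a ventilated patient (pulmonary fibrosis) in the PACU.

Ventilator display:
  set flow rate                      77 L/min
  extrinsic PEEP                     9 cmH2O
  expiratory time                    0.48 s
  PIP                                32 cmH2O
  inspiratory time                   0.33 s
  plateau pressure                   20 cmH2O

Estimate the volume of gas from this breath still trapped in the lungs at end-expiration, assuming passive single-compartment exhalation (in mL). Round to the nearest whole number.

112

Flow: 77 L/min ÷ 60 = 1.2833 L/s.
Vt = flow × Ti = 1.2833 L/s × 0.33 s × 1000 mL/L = 423.49 mL.
R = (PIP − Pplat)/V̇ = (32 − 20) / 1.2833 = 12.0/1.2833 = 9.351 cmH2O·s/L.
C = Vt/(Pplat − PEEP) = 423.49 / (20 − 9) = 423.49/11.0 = 38.499 mL/cmH2O.
τ = R × C = 9.351 × 0.0385 L/cmH2O = 0.36 s.
Fraction remaining = e^(−Te/τ) = e^(−0.48/0.36) = 0.2636.
Trapped volume = 423.49 × 0.2636 = 111.63 mL.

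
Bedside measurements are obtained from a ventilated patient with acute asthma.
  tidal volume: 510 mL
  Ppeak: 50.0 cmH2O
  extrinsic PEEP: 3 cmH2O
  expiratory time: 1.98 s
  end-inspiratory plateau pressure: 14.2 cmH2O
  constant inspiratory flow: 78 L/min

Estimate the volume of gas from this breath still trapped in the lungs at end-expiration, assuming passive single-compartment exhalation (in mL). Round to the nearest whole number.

Flow: 78 L/min ÷ 60 = 1.3 L/s.
R = (PIP − Pplat)/V̇ = (50.0 − 14.2) / 1.3 = 35.8/1.3 = 27.538 cmH2O·s/L.
C = Vt/(Pplat − PEEP) = 510.0 / (14.2 − 3) = 510.0/11.2 = 45.536 mL/cmH2O.
τ = R × C = 27.538 × 0.04554 L/cmH2O = 1.254 s.
Fraction remaining = e^(−Te/τ) = e^(−1.98/1.254) = 0.2062.
Trapped volume = 510.0 × 0.2062 = 105.16 mL.

105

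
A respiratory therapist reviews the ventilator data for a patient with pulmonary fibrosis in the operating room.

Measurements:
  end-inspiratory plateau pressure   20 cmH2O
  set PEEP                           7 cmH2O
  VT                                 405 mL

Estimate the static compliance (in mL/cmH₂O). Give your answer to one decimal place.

Cstat = Vt / (Pplat − PEEP) = 405 / (20 − 7) = 405 / 13.0 = 31.154 mL/cmH2O.

31.2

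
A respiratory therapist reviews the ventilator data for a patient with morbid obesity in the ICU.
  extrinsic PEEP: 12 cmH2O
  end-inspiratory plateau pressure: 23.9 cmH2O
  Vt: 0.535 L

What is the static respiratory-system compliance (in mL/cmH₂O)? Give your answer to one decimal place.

Cstat = Vt / (Pplat − PEEP) = 535 / (23.9 − 12) = 535 / 11.9 = 44.958 mL/cmH2O.

45.0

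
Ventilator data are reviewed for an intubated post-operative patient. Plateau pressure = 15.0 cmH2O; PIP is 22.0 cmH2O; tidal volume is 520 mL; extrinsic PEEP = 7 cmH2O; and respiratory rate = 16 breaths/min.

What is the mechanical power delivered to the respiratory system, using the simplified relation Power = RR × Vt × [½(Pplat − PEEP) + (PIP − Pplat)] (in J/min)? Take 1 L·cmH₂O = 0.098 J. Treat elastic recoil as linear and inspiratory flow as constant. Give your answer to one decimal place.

9.0

Per-breath work = Vt × [½(Pplat−PEEP) + (PIP−Pplat)] = 0.520 × [0.5×8.0 + 7.0] = 0.520 × 11.0 = 5.72 L·cmH2O.
Power = 16 × 5.72 = 91.52 L·cmH2O/min.
× 0.098 J/(L·cmH2O) → 8.969 J/min.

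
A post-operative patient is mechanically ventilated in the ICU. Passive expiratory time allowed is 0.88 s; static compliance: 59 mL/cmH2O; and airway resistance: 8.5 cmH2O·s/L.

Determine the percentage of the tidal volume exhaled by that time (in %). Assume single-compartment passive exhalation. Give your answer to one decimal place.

τ = R × C = 8.5 × 59 mL/cmH2O = 8.5 × 0.059 L/cmH2O = 0.5015 s.
Passive exhalation: V(t)/V₀ = e^(−t/τ) = e^(−0.88/0.5015) = 0.173.
Fraction exhaled = 1 − 0.173 = 0.827 → 82.7%.

82.7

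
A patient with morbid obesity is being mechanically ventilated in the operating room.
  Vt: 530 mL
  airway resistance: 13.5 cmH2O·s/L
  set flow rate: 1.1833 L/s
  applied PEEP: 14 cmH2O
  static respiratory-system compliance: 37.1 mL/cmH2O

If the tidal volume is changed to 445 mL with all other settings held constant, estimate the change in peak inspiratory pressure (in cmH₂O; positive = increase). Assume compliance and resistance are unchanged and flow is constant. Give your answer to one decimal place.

PIP = Vt/C + R·V̇ + PEEP (constant-flow equation of motion).
Only the elastic term changes: ΔPIP = ΔVt / C = (445 − 530) / 37.1 = -2.291 cmH2O.

-2.3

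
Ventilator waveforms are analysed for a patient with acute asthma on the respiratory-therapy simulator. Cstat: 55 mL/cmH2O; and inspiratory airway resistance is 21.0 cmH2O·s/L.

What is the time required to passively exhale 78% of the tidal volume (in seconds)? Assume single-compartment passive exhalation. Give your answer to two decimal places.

1.75

τ = R × C = 21.0 × 55 mL/cmH2O = 21.0 × 0.055 L/cmH2O = 1.155 s.
Exhaled fraction f = 1 − e^(−t/τ) → t = −τ·ln(1 − f) = −1.155·ln(0.22) = 1.749 s.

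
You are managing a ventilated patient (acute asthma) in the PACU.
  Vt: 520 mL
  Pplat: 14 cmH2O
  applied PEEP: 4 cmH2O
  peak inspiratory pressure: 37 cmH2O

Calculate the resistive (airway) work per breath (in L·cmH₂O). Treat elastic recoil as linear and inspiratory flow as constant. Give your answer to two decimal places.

With constant inspiratory flow the resistive pressure is constant at PIP − Pplat = 37 − 14 = 23.0 cmH2O, so resistive work = 23.0 × 0.520 = 11.96 L·cmH2O.

11.96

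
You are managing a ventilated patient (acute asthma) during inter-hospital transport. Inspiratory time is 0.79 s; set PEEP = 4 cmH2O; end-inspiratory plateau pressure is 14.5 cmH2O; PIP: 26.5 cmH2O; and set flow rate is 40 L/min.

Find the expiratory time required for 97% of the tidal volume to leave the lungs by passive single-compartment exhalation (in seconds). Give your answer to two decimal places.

Flow: 40 L/min ÷ 60 = 0.6667 L/s.
Vt = flow × Ti = 0.6667 L/s × 0.79 s × 1000 mL/L = 526.69 mL.
R = (PIP − Pplat)/V̇ = (26.5 − 14.5) / 0.6667 = 12.0/0.6667 = 17.999 cmH2O·s/L.
C = Vt/(Pplat − PEEP) = 526.69 / (14.5 − 4) = 526.69/10.5 = 50.161 mL/cmH2O.
τ = R × C = 17.999 × 0.05016 L/cmH2O = 0.9028 s.
t = −τ·ln(1 − 0.97) = −0.9028·ln(0.03) = 3.166 s.

3.17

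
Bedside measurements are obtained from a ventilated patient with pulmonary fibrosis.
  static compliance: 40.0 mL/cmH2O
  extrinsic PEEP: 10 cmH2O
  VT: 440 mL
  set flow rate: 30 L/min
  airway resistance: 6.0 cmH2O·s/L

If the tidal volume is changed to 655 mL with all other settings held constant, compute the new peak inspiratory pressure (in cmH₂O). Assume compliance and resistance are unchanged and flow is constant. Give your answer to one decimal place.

29.4

Flow: 30 L/min ÷ 60 = 0.5 L/s.
PIP = Vt/C + R·V̇ + PEEP (constant-flow equation of motion).
Only the elastic term changes: ΔPIP = ΔVt / C = (655 − 440) / 40.0 = 5.375 cmH2O.
Original PIP = 440/40.0 + 6.0×0.5 + 10 = 24.0 cmH2O; new PIP = 24.0 + (5.375) = 29.375 cmH2O.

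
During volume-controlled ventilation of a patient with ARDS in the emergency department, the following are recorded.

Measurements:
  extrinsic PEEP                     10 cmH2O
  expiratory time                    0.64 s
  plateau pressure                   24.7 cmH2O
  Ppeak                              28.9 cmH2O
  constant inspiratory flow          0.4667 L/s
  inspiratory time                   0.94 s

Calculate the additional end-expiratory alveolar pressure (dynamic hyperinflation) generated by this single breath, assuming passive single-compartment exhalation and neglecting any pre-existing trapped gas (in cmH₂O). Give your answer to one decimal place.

1.4

Vt = flow × Ti = 0.4667 L/s × 0.94 s × 1000 mL/L = 438.7 mL.
R = (PIP − Pplat)/V̇ = (28.9 − 24.7) / 0.4667 = 4.2/0.4667 = 8.999 cmH2O·s/L.
C = Vt/(Pplat − PEEP) = 438.7 / (24.7 − 10) = 438.7/14.7 = 29.844 mL/cmH2O.
τ = R × C = 8.999 × 0.02984 L/cmH2O = 0.2685 s.
Fraction remaining = e^(−Te/τ) = e^(−0.64/0.2685) = 0.09222; trapped volume = 438.7 × 0.09222 = 40.457 mL.
Additional alveolar pressure from trapping ≈ V_trapped / C = 40.457 / 29.844 = 1.356 cmH2O.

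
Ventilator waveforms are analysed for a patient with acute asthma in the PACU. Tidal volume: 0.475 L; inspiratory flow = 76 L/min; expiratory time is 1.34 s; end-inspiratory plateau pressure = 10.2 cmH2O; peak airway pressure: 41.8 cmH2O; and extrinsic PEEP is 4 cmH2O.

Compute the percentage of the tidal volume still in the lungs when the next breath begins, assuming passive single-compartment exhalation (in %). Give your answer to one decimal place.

Flow: 76 L/min ÷ 60 = 1.2667 L/s.
R = (PIP − Pplat)/V̇ = (41.8 − 10.2) / 1.2667 = 31.6/1.2667 = 24.947 cmH2O·s/L.
C = Vt/(Pplat − PEEP) = 475.0 / (10.2 − 4) = 475.0/6.2 = 76.613 mL/cmH2O.
τ = R × C = 24.947 × 0.07661 L/cmH2O = 1.911 s.
Fraction remaining at end-expiration = e^(−Te/τ) = e^(−1.34/1.911) = 0.496 → 49.6%.

49.6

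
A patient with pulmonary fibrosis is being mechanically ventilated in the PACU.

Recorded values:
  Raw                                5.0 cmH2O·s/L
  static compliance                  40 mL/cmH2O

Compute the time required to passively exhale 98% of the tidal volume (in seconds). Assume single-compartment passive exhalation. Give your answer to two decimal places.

0.78

τ = R × C = 5.0 × 40 mL/cmH2O = 5.0 × 0.040 L/cmH2O = 0.2 s.
Exhaled fraction f = 1 − e^(−t/τ) → t = −τ·ln(1 − f) = −0.2·ln(0.02) = 0.7824 s.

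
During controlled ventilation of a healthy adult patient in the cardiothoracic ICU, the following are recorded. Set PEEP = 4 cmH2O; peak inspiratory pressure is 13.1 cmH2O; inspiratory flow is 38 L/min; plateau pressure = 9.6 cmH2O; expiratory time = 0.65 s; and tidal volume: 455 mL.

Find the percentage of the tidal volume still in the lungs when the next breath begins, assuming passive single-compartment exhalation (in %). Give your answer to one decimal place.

Flow: 38 L/min ÷ 60 = 0.6333 L/s.
R = (PIP − Pplat)/V̇ = (13.1 − 9.6) / 0.6333 = 3.5/0.6333 = 5.527 cmH2O·s/L.
C = Vt/(Pplat − PEEP) = 455.0 / (9.6 − 4) = 455.0/5.6 = 81.25 mL/cmH2O.
τ = R × C = 5.527 × 0.08125 L/cmH2O = 0.4491 s.
Fraction remaining at end-expiration = e^(−Te/τ) = e^(−0.65/0.4491) = 0.2352 → 23.52%.

23.5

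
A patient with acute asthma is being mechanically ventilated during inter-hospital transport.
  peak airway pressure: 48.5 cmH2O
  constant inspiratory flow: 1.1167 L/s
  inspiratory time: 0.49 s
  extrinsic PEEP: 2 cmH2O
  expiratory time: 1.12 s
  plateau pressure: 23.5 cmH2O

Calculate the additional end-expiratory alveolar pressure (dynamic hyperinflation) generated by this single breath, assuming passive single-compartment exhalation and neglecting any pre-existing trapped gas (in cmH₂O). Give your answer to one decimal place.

Vt = flow × Ti = 1.1167 L/s × 0.49 s × 1000 mL/L = 547.18 mL.
R = (PIP − Pplat)/V̇ = (48.5 − 23.5) / 1.1167 = 25.0/1.1167 = 22.387 cmH2O·s/L.
C = Vt/(Pplat − PEEP) = 547.18 / (23.5 − 2) = 547.18/21.5 = 25.45 mL/cmH2O.
τ = R × C = 22.387 × 0.02545 L/cmH2O = 0.5697 s.
Fraction remaining = e^(−Te/τ) = e^(−1.12/0.5697) = 0.14; trapped volume = 547.18 × 0.14 = 76.605 mL.
Additional alveolar pressure from trapping ≈ V_trapped / C = 76.605 / 25.45 = 3.01 cmH2O.

3.0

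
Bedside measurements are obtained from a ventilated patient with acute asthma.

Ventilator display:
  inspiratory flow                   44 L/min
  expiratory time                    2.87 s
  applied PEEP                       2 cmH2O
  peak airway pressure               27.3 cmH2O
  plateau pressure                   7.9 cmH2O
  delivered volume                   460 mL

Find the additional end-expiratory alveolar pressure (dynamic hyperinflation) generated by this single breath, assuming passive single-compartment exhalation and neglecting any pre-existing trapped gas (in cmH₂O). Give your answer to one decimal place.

Flow: 44 L/min ÷ 60 = 0.7333 L/s.
R = (PIP − Pplat)/V̇ = (27.3 − 7.9) / 0.7333 = 19.4/0.7333 = 26.456 cmH2O·s/L.
C = Vt/(Pplat − PEEP) = 460.0 / (7.9 − 2) = 460.0/5.9 = 77.966 mL/cmH2O.
τ = R × C = 26.456 × 0.07797 L/cmH2O = 2.063 s.
Fraction remaining = e^(−Te/τ) = e^(−2.87/2.063) = 0.2488; trapped volume = 460.0 × 0.2488 = 114.45 mL.
Additional alveolar pressure from trapping ≈ V_trapped / C = 114.45 / 77.966 = 1.468 cmH2O.

1.5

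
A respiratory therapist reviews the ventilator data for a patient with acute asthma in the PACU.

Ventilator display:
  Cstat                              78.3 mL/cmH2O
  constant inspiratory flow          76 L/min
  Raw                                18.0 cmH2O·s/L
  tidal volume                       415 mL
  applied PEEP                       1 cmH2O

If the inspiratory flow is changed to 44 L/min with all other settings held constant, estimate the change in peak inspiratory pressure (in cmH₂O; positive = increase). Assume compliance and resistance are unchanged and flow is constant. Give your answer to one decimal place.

Flow: 76 L/min ÷ 60 = 1.2667 L/s.
New flow: 44 L/min ÷ 60 = 0.7333 L/s.
PIP = Vt/C + R·V̇ + PEEP (constant-flow equation of motion).
Only the resistive term changes: ΔPIP = R × ΔV̇ = 18.0 × (0.7333 − 1.2667) = 18.0 × -0.5334 = -9.601 cmH2O.

-9.6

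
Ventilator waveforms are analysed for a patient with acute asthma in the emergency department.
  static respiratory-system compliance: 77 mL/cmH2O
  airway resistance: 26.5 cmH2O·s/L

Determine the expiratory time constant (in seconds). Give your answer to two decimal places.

2.04

τ = R × C = 26.5 × 77 mL/cmH2O = 26.5 × 0.077 L/cmH2O = 2.041 s.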